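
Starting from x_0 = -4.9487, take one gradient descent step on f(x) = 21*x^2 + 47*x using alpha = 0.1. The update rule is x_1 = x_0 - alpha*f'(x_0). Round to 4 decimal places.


We compute the gradient at x_0 and apply the update.
f'(x) = 42*x + 47
f'(-4.9487) = 42*-4.9487 + 47 = -160.8454
x_1 = -4.9487 - 0.1*-160.8454 = 11.1358


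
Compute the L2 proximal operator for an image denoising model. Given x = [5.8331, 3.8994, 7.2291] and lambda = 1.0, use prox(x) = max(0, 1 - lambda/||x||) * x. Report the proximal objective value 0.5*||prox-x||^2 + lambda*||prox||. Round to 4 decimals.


Step 1: Compute ||x||.
||x|| = 10.0742
Step 2: Compute scaling factor.
scale = max(0, 1 - 1.0/10.0742) = 0.9007
Step 3: prox(x) = [5.2541, 3.5123, 6.5115]
||prox(x)|| = 9.0742
Step 4: Proximal objective.
0.5*||prox-x||^2 = 0.5
lambda*||prox|| = 9.0742
Total = 9.5742


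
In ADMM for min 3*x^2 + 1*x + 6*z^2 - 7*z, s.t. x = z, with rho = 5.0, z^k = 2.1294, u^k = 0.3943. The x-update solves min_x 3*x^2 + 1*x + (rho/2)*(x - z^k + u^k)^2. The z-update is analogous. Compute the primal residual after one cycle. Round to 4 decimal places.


ADMM iteration with rho = 5.0, z^k = 2.1294, u^k = 0.3943
Step 1: x-update.
Minimize 3*x^2 + 1*x + (5.0/2)*(x - 2.1294 + 0.3943)^2
FOC: (2*3 + 5.0)*x = -1 + 5.0*(2.1294 - 0.3943)
x^{k+1} = 0.6978
Step 2: z-update.
Minimize 6*z^2 - 7*z + (5.0/2)*(0.6978 - z + 0.3943)^2
FOC: (2*6 + 5.0)*z = 7 + 5.0*(0.6978 + 0.3943)
z^{k+1} = 0.733
Step 3: u-update.
u^{k+1} = 0.3943 + 0.6978 - 0.733 = 0.3591
Step 4: Primal residual = |0.6978 - 0.733| = 0.0352


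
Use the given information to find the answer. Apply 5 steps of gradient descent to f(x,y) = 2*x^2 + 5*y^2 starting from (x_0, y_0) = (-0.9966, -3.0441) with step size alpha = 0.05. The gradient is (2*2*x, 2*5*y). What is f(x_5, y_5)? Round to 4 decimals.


Gradient descent on f(x,y) = 2*x^2 + 5*y^2.
Starting point: (-0.9966, -3.0441), alpha = 0.05
Step 1: grad_x = 2*2*-0.9966 = -3.9864, grad_y = 2*5*-3.0441 = -30.441
  x_1 = -0.9966 - 0.05*-3.9864 = -0.7973
  y_1 = -3.0441 - 0.05*-30.441 = -1.5221
Step 2: grad_x = 2*2*-0.7973 = -3.1891, grad_y = 2*5*-1.5221 = -15.2205
  x_2 = -0.7973 - 0.05*-3.1891 = -0.6378
  y_2 = -1.5221 - 0.05*-15.2205 = -0.761
Step 3: grad_x = 2*2*-0.6378 = -2.5513, grad_y = 2*5*-0.761 = -7.6103
  x_3 = -0.6378 - 0.05*-2.5513 = -0.5103
  y_3 = -0.761 - 0.05*-7.6103 = -0.3805
Step 4: grad_x = 2*2*-0.5103 = -2.041, grad_y = 2*5*-0.3805 = -3.8051
  x_4 = -0.5103 - 0.05*-2.041 = -0.4082
  y_4 = -0.3805 - 0.05*-3.8051 = -0.1903
Step 5: grad_x = 2*2*-0.4082 = -1.6328, grad_y = 2*5*-0.1903 = -1.9026
  x_5 = -0.4082 - 0.05*-1.6328 = -0.3266
  y_5 = -0.1903 - 0.05*-1.9026 = -0.0951
f(-0.3266, -0.0951) = 2*(-0.3266)^2 + 5*(-0.0951)^2 = 0.2585


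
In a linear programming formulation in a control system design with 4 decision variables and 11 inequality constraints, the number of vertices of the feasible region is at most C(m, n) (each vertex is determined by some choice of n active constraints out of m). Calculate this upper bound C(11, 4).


Each vertex corresponds to some choice of n active constraints out of m, so the number of vertices is at most C(m, n) = m! / (n!(m-n)!).
m = 11, n = 4
Numerator: 11 * 10 * 9 * 8
Denominator: 4! = 24
C(11, 4) = 330


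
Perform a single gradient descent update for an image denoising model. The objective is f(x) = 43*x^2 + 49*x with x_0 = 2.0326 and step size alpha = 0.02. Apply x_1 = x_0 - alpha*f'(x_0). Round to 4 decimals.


We compute the gradient at x_0 and apply the update.
f'(x) = 86*x + 49
f'(2.0326) = 86*2.0326 + 49 = 223.8036
x_1 = 2.0326 - 0.02*223.8036 = -2.4435


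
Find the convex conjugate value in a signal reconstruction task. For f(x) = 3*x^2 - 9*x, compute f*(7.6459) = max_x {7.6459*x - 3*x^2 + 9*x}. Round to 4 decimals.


f*(y) = sup_x {y*x - a*x^2 - b*x} = sup_x {(y-b)*x - a*x^2}
FOC: (y - b) - 2a*x = 0 => x* = (y - b)/(2a)
x* = (7.6459 + 9)/(2*3) = 2.7743
f*(7.6459) = (y-b)^2/(4a) = (7.6459 + 9)^2/(4*3)
= 277.086/12 = 23.0905


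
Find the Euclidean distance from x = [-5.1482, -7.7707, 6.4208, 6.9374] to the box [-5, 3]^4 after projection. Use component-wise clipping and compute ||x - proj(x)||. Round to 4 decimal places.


Project each component onto [-5, 3].
clip(-5.1482) = -5.0, clip(-7.7707) = -5.0, clip(6.4208) = 3.0, clip(6.9374) = 3.0
Projection = [-5.0, -5.0, 3.0, 3.0]
Squared diffs: [0.022, 7.6768, 11.7019, 15.5031]
Distance = sqrt(34.9038) = 5.9079


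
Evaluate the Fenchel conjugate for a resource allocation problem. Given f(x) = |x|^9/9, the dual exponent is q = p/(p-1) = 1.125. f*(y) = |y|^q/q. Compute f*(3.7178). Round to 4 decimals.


The conjugate exponent q satisfies 1/p + 1/q = 1.
p = 9, so q = 9/(9 - 1) = 1.125
|y|^q = 3.7178^1.125 = 4.381
f*(3.7178) = 4.381 / 1.125 = 3.8942


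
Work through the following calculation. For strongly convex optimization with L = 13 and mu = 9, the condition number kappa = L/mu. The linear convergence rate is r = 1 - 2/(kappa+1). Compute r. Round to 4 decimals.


Step 1: Compute the condition number.
kappa = L/mu = 13/9 = 1.4444
Step 2: Compute the convergence rate.
r = 1 - 2/(kappa + 1) = 1 - 2*mu/(L + mu) = (L - mu)/(L + mu) = 4/22 = 0.1818


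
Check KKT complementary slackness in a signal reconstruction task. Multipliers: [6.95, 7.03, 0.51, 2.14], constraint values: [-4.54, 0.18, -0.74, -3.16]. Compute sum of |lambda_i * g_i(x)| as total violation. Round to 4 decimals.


KKT complementary slackness check:
lambda_1 * g_1 = 6.95 * -4.54 = -31.553
lambda_2 * g_2 = 7.03 * 0.18 = 1.2654
lambda_3 * g_3 = 0.51 * -0.74 = -0.3774
lambda_4 * g_4 = 2.14 * -3.16 = -6.7624
Total violation = 31.553 + 1.2654 + 0.3774 + 6.7624 = 39.9582


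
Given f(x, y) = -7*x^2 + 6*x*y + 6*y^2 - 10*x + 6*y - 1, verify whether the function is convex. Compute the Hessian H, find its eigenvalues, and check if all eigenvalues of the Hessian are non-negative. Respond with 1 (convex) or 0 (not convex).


The Hessian of f(x,y) = -7*x^2 + 6*x*y + 6*y^2 - 10*x + 6*y - 1 is:
H = [[-14, 6], [6, 12]]
Trace = -14 + 12 = -2
Determinant = -14*12 - (6)^2 = -204
Discriminant = (-2)^2 - 4*-204 = 820.0
Eigenvalues: lambda_1 = -15.3178, lambda_2 = 13.3178
The function is not convex.

0


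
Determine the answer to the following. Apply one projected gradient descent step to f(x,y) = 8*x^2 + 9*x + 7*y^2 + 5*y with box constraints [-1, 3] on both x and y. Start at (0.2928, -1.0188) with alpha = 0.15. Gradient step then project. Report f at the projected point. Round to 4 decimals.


Step 1: Compute gradient at (0.2928, -1.0188).
grad_x = 2*8*0.2928 + 9 = 13.6848
grad_y = 2*7*-1.0188 + 5 = -9.2632
Step 2: Gradient step.
x_raw = 0.2928 - 0.15*13.6848 = -1.7599
y_raw = -1.0188 - 0.15*-9.2632 = 0.3707
Step 3: Project onto [-1, 3].
x_proj = clip(-1.7599) = -1.0
y_proj = clip(0.3707) = 0.3707
Step 4: Evaluate f.
f(-1.0, 0.3707) = 1.8152


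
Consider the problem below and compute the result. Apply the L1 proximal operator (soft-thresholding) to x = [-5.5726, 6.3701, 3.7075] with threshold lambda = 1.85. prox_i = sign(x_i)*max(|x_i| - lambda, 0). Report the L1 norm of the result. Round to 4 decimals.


Soft-thresholding with lambda = 1.85:
prox(-5.5726) = sign(-5.5726)*max(|-5.5726| - 1.85, 0) = -3.7226
prox(6.3701) = sign(6.3701)*max(|6.3701| - 1.85, 0) = 4.5201
prox(3.7075) = sign(3.7075)*max(|3.7075| - 1.85, 0) = 1.8575
prox(x) = [-3.7226, 4.5201, 1.8575]
||prox(x)||_1 = 3.7226 + 4.5201 + 1.8575 = 10.1002


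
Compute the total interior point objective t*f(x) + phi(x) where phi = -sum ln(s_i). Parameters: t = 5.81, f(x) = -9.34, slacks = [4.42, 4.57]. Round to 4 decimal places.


Step 1: Compute log-barrier.
ln values: [1.4861, 1.5195]
phi = -(1.4861 + 1.5195) = -3.0057
Step 2: Compute augmented objective.
t*f(x) = 5.81*-9.34 = -54.2654
Total = -54.2654 - 3.0057 = -57.2711


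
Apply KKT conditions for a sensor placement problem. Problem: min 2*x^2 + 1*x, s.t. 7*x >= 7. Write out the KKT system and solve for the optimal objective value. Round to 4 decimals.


Step 1: Try lambda = 0 (constraint inactive).
x_unc = -1/(2*2) = -0.25
Check: 7*-0.25 = -1.75 < 7 -- violated!
Step 2: Constraint must be active: 7*x = 7
x* = 7/7 = 1.0
lambda = (2*2*1.0 + 1)/7 = 0.7143
Step 3: Compute optimal value.
f(x*) = 2*1.0^2 + 1*1.0 = 3.0


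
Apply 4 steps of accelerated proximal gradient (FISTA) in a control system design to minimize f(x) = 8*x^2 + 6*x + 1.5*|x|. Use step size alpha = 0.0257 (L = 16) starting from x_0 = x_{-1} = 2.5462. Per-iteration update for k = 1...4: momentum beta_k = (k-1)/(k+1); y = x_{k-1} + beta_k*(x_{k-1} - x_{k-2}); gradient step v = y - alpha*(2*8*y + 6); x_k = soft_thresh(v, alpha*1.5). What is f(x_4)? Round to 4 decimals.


FISTA on f(x) = 8*x^2 + 6*x + 1.5*|x|
L = 16, alpha = 0.0257
Iteration 1: beta = 0.0, y = 2.5462 + 0.0*(2.5462 - 2.5462) = 2.5462
  grad(y) = 46.7392, v = y - alpha*grad = 1.345
  prox(v) = soft_thresh(1.345, 0.0386) = 1.3065
Iteration 2: beta = 0.3333, y = 1.3065 + 0.3333*(1.3065 - 2.5462) = 0.8932
  grad(y) = 20.2913, v = y - alpha*grad = 0.3717
  prox(v) = soft_thresh(0.3717, 0.0386) = 0.3332
Iteration 3: beta = 0.5, y = 0.3332 + 0.5*(0.3332 - 1.3065) = -0.1535
  grad(y) = 3.5444, v = y - alpha*grad = -0.2446
  prox(v) = soft_thresh(-0.2446, 0.0386) = -0.206
Iteration 4: beta = 0.6, y = -0.206 + 0.6*(-0.206 - 0.3332) = -0.5295
  grad(y) = -2.4724, v = y - alpha*grad = -0.466
  prox(v) = soft_thresh(-0.466, 0.0386) = -0.4274
f(x_4) = 8*(-0.4274)^2 + 6*(-0.4274) + 1.5*|-0.4274| = -0.4619


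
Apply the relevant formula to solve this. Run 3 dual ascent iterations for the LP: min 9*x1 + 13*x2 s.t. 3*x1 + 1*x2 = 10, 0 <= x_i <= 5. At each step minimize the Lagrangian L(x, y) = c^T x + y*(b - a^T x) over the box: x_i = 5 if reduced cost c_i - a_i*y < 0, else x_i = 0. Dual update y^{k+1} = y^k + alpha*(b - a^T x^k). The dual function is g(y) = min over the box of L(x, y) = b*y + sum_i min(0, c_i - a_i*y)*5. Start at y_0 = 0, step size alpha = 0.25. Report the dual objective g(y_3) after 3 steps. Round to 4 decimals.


Dual ascent for LP: min 9*x1 + 13*x2, 3*x1 + 1*x2 = 10, 0 <= x_i <= 5
Step 1: y^k = 0.0, reduced costs: (9.0, 13.0)
  x^k = (0.0, 0.0), subgradient = b - a^T x = 10.0
  y^{k+1} = 0.0 + 0.25*10.0 = 2.5
Step 2: y^k = 2.5, reduced costs: (1.5, 10.5)
  x^k = (0.0, 0.0), subgradient = b - a^T x = 10.0
  y^{k+1} = 2.5 + 0.25*10.0 = 5.0
Step 3: y^k = 5.0, reduced costs: (-6.0, 8.0)
  x^k = (5.0, 0.0), subgradient = b - a^T x = -5.0
  y^{k+1} = 5.0 + 0.25*-5.0 = 3.75
Dual objective at y_3 = 3.75: reduced costs (-2.25, 9.25), box minimizer x = (5.0, 0.0)
g(y_3) = b*y + (c1 - a1*y)*x1 + (c2 - a2*y)*x2 = 10*3.75 + (-2.25)*5.0 + 9.25*0.0 = 37.5 - 11.25 + 0.0 = 26.25


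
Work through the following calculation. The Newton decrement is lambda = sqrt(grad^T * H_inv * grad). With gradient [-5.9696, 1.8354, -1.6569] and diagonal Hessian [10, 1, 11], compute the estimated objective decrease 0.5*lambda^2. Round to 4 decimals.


Step 1: H is diagonal, so H^(-1) * g = [-0.597, 1.8354, -0.1506].
Step 2: g^T H^(-1) g = sum_i g_i^2 / H_ii
  = (-5.9696)^2/10 + (1.8354)^2/1 + (-1.6569)^2/11
  = 3.5636 + 3.3687 + 0.2496 = 7.1819
Step 3: Objective decrease = 0.5 * g^T H^(-1) g = 3.5909


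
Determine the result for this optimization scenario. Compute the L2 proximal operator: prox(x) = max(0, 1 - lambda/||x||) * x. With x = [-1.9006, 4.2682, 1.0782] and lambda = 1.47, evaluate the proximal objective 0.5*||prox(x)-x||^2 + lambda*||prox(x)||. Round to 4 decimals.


Step 1: Compute ||x||.
||x|| = 4.795
Step 2: Compute scaling factor.
scale = max(0, 1 - 1.47/4.795) = 0.6934
Step 3: prox(x) = [-1.3179, 2.9597, 0.7477]
||prox(x)|| = 3.325
Step 4: Proximal objective.
0.5*||prox-x||^2 = 1.0805
lambda*||prox|| = 4.8878
Total = 5.9682


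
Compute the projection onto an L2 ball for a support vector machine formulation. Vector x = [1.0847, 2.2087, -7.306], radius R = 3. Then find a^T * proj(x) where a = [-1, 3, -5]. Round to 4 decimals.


Step 1: Compute ||x|| (intermediates to 6 decimals).
||x|| = sqrt(1.0847^2 + 2.2087^2 + (-7.306)^2) = 7.709252
Step 2: Project.
Since ||x|| > R, scale = R/||x|| = 3/7.709252 = 0.389143, proj(x) = scale * x
proj(x) = [0.422103, 0.8595, -2.843079]
Step 3: Dot product.
a^T * proj(x) = -1*0.422103 + 3*0.8595 - 5*(-2.843079) = 16.3718


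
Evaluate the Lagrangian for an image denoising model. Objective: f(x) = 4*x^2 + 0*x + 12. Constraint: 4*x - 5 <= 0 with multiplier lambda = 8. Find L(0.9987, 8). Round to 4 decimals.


Step 1: Evaluate f(x).
f(0.9987) = 4*0.9987^2 + 0*0.9987 + 12 = 15.9896
Step 2: Evaluate g(x).
g(0.9987) = 4*0.9987 - 5 = -1.0052
Step 3: Compute Lagrangian.
L = 15.9896 + 8*-1.0052 = 7.948


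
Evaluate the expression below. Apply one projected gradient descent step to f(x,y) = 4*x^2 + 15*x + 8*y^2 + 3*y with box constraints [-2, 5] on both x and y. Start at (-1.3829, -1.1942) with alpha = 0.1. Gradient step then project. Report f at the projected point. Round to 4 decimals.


Step 1: Compute gradient at (-1.3829, -1.1942).
grad_x = 2*4*-1.3829 + 15 = 3.9368
grad_y = 2*8*-1.1942 + 3 = -16.1072
Step 2: Gradient step.
x_raw = -1.3829 - 0.1*3.9368 = -1.7766
y_raw = -1.1942 - 0.1*-16.1072 = 0.4165
Step 3: Project onto [-2, 5].
x_proj = clip(-1.7766) = -1.7766
y_proj = clip(0.4165) = 0.4165
Step 4: Evaluate f.
f(-1.7766, 0.4165) = -11.3863


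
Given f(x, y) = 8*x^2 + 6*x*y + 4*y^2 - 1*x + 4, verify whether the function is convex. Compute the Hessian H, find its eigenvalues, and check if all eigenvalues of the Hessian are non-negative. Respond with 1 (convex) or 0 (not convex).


The Hessian of f(x,y) = 8*x^2 + 6*x*y + 4*y^2 - 1*x + 4 is:
H = [[16, 6], [6, 8]]
Trace = 16 + 8 = 24
Determinant = 16*8 - (6)^2 = 92
Discriminant = (24)^2 - 4*92 = 208.0
Eigenvalues: lambda_1 = 4.7889, lambda_2 = 19.2111
The function is convex.

1


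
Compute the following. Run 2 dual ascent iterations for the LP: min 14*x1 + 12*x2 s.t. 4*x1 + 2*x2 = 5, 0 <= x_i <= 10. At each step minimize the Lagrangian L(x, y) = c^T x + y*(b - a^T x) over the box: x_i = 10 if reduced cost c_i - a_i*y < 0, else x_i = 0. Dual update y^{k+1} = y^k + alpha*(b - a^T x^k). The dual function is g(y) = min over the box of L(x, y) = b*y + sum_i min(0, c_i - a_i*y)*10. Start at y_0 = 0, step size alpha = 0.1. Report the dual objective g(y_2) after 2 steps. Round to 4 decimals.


Dual ascent for LP: min 14*x1 + 12*x2, 4*x1 + 2*x2 = 5, 0 <= x_i <= 10
Step 1: y^k = 0.0, reduced costs: (14.0, 12.0)
  x^k = (0.0, 0.0), subgradient = b - a^T x = 5.0
  y^{k+1} = 0.0 + 0.1*5.0 = 0.5
Step 2: y^k = 0.5, reduced costs: (12.0, 11.0)
  x^k = (0.0, 0.0), subgradient = b - a^T x = 5.0
  y^{k+1} = 0.5 + 0.1*5.0 = 1.0
Dual objective at y_2 = 1.0: reduced costs (10.0, 10.0), box minimizer x = (0.0, 0.0)
g(y_2) = b*y + (c1 - a1*y)*x1 + (c2 - a2*y)*x2 = 5*1.0 + 10.0*0.0 + 10.0*0.0 = 5.0 + 0.0 + 0.0 = 5.0


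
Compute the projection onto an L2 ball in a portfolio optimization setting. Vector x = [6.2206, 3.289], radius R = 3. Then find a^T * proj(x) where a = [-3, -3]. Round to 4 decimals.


Step 1: Compute ||x|| (intermediates to 6 decimals).
||x|| = sqrt(6.2206^2 + 3.289^2) = 7.036575
Step 2: Project.
Since ||x|| > R, scale = R/||x|| = 3/7.036575 = 0.426344, proj(x) = scale * x
proj(x) = [2.652115, 1.402245]
Step 3: Dot product.
a^T * proj(x) = -3*2.652115 - 3*1.402245 = -12.1631


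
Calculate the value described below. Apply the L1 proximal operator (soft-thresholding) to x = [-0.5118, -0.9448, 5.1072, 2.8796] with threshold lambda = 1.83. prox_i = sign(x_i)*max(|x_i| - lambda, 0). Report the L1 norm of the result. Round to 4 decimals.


Soft-thresholding with lambda = 1.83:
prox(-0.5118) = sign(-0.5118)*max(|-0.5118| - 1.83, 0) = 0.0
prox(-0.9448) = sign(-0.9448)*max(|-0.9448| - 1.83, 0) = 0.0
prox(5.1072) = sign(5.1072)*max(|5.1072| - 1.83, 0) = 3.2772
prox(2.8796) = sign(2.8796)*max(|2.8796| - 1.83, 0) = 1.0496
prox(x) = [0.0, 0.0, 3.2772, 1.0496]
||prox(x)||_1 = 0.0 + 0.0 + 3.2772 + 1.0496 = 4.3268


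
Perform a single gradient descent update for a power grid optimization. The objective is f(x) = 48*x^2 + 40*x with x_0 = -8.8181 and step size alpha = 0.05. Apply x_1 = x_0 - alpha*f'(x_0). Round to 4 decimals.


We compute the gradient at x_0 and apply the update.
f'(x) = 96*x + 40
f'(-8.8181) = 96*-8.8181 + 40 = -806.5376
x_1 = -8.8181 - 0.05*-806.5376 = 31.5088


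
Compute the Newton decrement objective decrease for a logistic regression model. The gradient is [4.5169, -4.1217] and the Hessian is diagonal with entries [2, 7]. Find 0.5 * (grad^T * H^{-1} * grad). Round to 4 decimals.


Step 1: H is diagonal, so H^(-1) * g = [2.2585, -0.5888].
Step 2: g^T H^(-1) g = sum_i g_i^2 / H_ii
  = (4.5169)^2/2 + (-4.1217)^2/7
  = 10.2012 + 2.4269 = 12.6281
Step 3: Objective decrease = 0.5 * g^T H^(-1) g = 6.3141


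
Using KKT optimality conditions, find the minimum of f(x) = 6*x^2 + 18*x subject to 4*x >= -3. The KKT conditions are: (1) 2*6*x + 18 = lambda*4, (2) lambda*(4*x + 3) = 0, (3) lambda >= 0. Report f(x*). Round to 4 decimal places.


Step 1: Try lambda = 0 (constraint inactive).
x_unc = -18/(2*6) = -1.5
Check: 4*-1.5 = -6.0 < -3 -- violated!
Step 2: Constraint must be active: 4*x = -3
x* = -3/4 = -0.75
lambda = (2*6*(-0.75) + 18)/4 = 2.25
Step 3: Compute optimal value.
f(x*) = 6*(-0.75)^2 + 18*(-0.75) = -10.125


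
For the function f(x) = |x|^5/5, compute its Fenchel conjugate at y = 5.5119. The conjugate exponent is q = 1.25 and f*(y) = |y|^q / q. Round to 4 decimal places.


The conjugate exponent q satisfies 1/p + 1/q = 1.
p = 5, so q = 5/(5 - 1) = 1.25
|y|^q = 5.5119^1.25 = 8.4455
f*(5.5119) = 8.4455 / 1.25 = 6.7564


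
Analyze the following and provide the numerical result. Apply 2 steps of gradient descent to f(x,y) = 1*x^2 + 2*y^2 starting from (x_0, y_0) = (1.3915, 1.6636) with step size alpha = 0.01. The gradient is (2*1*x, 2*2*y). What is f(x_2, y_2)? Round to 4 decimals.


Gradient descent on f(x,y) = 1*x^2 + 2*y^2.
Starting point: (1.3915, 1.6636), alpha = 0.01
Step 1: grad_x = 2*1*1.3915 = 2.783, grad_y = 2*2*1.6636 = 6.6544
  x_1 = 1.3915 - 0.01*2.783 = 1.3637
  y_1 = 1.6636 - 0.01*6.6544 = 1.5971
Step 2: grad_x = 2*1*1.3637 = 2.7273, grad_y = 2*2*1.5971 = 6.3882
  x_2 = 1.3637 - 0.01*2.7273 = 1.3364
  y_2 = 1.5971 - 0.01*6.3882 = 1.5332
f(1.3364, 1.5332) = 1*1.3364^2 + 2*1.5332^2 = 6.4872


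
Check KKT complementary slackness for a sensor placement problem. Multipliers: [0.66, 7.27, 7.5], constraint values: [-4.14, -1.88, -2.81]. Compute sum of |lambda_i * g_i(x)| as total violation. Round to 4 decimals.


KKT complementary slackness check:
lambda_1 * g_1 = 0.66 * -4.14 = -2.7324
lambda_2 * g_2 = 7.27 * -1.88 = -13.6676
lambda_3 * g_3 = 7.5 * -2.81 = -21.075
Total violation = 2.7324 + 13.6676 + 21.075 = 37.475


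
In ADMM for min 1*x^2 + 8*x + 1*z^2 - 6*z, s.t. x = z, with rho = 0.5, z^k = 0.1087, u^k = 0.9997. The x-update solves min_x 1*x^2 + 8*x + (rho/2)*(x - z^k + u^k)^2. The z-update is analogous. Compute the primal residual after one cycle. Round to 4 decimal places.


ADMM iteration with rho = 0.5, z^k = 0.1087, u^k = 0.9997
Step 1: x-update.
Minimize 1*x^2 + 8*x + (0.5/2)*(x - 0.1087 + 0.9997)^2
FOC: (2*1 + 0.5)*x = -8 + 0.5*(0.1087 - 0.9997)
x^{k+1} = -3.3782
Step 2: z-update.
Minimize 1*z^2 - 6*z + (0.5/2)*(-3.3782 - z + 0.9997)^2
FOC: (2*1 + 0.5)*z = 6 + 0.5*(-3.3782 + 0.9997)
z^{k+1} = 1.9243
Step 3: u-update.
u^{k+1} = 0.9997 - 3.3782 - 1.9243 = -4.3028
Step 4: Primal residual = |-3.3782 - 1.9243| = 5.3025


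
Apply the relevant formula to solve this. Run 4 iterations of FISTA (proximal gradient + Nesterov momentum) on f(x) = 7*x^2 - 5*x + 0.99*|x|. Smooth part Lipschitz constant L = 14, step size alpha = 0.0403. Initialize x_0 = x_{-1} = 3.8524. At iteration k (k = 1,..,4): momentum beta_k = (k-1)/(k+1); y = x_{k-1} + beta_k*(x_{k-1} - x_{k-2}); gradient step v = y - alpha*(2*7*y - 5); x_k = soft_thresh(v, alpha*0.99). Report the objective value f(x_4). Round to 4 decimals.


FISTA on f(x) = 7*x^2 - 5*x + 0.99*|x|
L = 14, alpha = 0.0403
Iteration 1: beta = 0.0, y = 3.8524 + 0.0*(3.8524 - 3.8524) = 3.8524
  grad(y) = 48.9336, v = y - alpha*grad = 1.8804
  prox(v) = soft_thresh(1.8804, 0.0399) = 1.8405
Iteration 2: beta = 0.3333, y = 1.8405 + 0.3333*(1.8405 - 3.8524) = 1.1698
  grad(y) = 11.3777, v = y - alpha*grad = 0.7113
  prox(v) = soft_thresh(0.7113, 0.0399) = 0.6714
Iteration 3: beta = 0.5, y = 0.6714 + 0.5*(0.6714 - 1.8405) = 0.0869
  grad(y) = -3.7836, v = y - alpha*grad = 0.2394
  prox(v) = soft_thresh(0.2394, 0.0399) = 0.1995
Iteration 4: beta = 0.6, y = 0.1995 + 0.6*(0.1995 - 0.6714) = -0.0837
  grad(y) = -6.1718, v = y - alpha*grad = 0.165
  prox(v) = soft_thresh(0.165, 0.0399) = 0.1251
f(x_4) = 7*0.1251^2 - 5*0.1251 + 0.99*|0.1251| = -0.3922


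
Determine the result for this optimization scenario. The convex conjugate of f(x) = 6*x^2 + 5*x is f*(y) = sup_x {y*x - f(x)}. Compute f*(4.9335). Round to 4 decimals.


f*(y) = sup_x {y*x - a*x^2 - b*x} = sup_x {(y-b)*x - a*x^2}
FOC: (y - b) - 2a*x = 0 => x* = (y - b)/(2a)
x* = (4.9335 - 5)/(2*6) = -0.0055
f*(4.9335) = (y-b)^2/(4a) = (4.9335 - 5)^2/(4*6)
= 0.0044/24 = 0.0002


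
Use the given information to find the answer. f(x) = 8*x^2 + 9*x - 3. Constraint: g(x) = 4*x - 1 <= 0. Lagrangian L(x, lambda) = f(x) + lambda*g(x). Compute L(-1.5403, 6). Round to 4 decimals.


Step 1: Evaluate f(x).
f(-1.5403) = 8*(-1.5403)^2 + 9*(-1.5403) - 3 = 2.1175
Step 2: Evaluate g(x).
g(-1.5403) = 4*-1.5403 - 1 = -7.1612
Step 3: Compute Lagrangian.
L = 2.1175 + 6*-7.1612 = -40.8497


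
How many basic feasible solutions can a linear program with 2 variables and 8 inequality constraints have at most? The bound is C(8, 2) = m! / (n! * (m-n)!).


Each vertex corresponds to some choice of n active constraints out of m, so the number of vertices is at most C(m, n) = m! / (n!(m-n)!).
m = 8, n = 2
Numerator: 8 * 7
Denominator: 2! = 2
C(8, 2) = 28


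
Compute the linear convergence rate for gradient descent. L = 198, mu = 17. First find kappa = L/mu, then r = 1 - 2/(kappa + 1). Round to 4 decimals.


Step 1: Compute the condition number.
kappa = L/mu = 198/17 = 11.6471
Step 2: Compute the convergence rate.
r = 1 - 2/(kappa + 1) = 1 - 2*mu/(L + mu) = (L - mu)/(L + mu) = 181/215 = 0.8419


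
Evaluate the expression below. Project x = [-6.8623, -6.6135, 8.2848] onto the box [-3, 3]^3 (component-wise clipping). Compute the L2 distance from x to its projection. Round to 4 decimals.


Project each component onto [-3, 3].
clip(-6.8623) = -3.0, clip(-6.6135) = -3.0, clip(8.2848) = 3.0
Projection = [-3.0, -3.0, 3.0]
Squared diffs: [14.9174, 13.0574, 27.9291]
Distance = sqrt(55.9039) = 7.4769


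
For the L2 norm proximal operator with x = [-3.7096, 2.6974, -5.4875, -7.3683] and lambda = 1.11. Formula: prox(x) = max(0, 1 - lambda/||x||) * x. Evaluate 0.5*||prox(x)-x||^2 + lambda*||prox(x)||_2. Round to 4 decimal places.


Step 1: Compute ||x||.
||x|| = 10.2685
Step 2: Compute scaling factor.
scale = max(0, 1 - 1.11/10.2685) = 0.8919
Step 3: prox(x) = [-3.3086, 2.4058, -4.8943, -6.5718]
||prox(x)|| = 9.1585
Step 4: Proximal objective.
0.5*||prox-x||^2 = 0.6161
lambda*||prox|| = 10.1659
Total = 10.782


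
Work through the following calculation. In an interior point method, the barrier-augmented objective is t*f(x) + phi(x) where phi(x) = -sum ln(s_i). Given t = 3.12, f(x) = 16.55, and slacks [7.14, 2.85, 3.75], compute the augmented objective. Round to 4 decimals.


Step 1: Compute log-barrier.
ln values: [1.9657, 1.0473, 1.3218]
phi = -(1.9657 + 1.0473 + 1.3218) = -4.3348
Step 2: Compute augmented objective.
t*f(x) = 3.12*16.55 = 51.636
Total = 51.636 - 4.3348 = 47.3012


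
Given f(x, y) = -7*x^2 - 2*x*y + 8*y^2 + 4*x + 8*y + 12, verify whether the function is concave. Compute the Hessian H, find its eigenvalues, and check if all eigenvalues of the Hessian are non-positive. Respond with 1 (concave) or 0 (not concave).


The Hessian of f(x,y) = -7*x^2 - 2*x*y + 8*y^2 + 4*x + 8*y + 12 is:
H = [[-14, -2], [-2, 16]]
Trace = -14 + 16 = 2
Determinant = -14*16 - (-2)^2 = -228
Discriminant = (2)^2 - 4*-228 = 916.0
Eigenvalues: lambda_1 = -14.1327, lambda_2 = 16.1327
The function is not concave.

0


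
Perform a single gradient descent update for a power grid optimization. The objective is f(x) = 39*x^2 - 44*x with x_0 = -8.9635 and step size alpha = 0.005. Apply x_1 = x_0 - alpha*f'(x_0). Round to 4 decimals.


We compute the gradient at x_0 and apply the update.
f'(x) = 78*x - 44
f'(-8.9635) = 78*-8.9635 - 44 = -743.153
x_1 = -8.9635 - 0.005*-743.153 = -5.2477


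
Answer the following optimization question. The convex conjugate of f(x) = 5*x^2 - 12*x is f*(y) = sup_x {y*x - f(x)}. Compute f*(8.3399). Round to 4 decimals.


f*(y) = sup_x {y*x - a*x^2 - b*x} = sup_x {(y-b)*x - a*x^2}
FOC: (y - b) - 2a*x = 0 => x* = (y - b)/(2a)
x* = (8.3399 + 12)/(2*5) = 2.034
f*(8.3399) = (y-b)^2/(4a) = (8.3399 + 12)^2/(4*5)
= 413.7115/20 = 20.6856


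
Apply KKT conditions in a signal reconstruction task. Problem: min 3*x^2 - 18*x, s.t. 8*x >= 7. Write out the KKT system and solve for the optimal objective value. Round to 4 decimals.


Step 1: Try lambda = 0 (constraint inactive).
Stationarity: 2*3*x - 18 = 0
x* = 18/(2*3) = 3.0
Check constraint: 8*3.0 = 24.0 >= 7 -- satisfied.
Step 2: Compute optimal value.
f(x*) = 3*3.0^2 - 18*3.0 = -27.0


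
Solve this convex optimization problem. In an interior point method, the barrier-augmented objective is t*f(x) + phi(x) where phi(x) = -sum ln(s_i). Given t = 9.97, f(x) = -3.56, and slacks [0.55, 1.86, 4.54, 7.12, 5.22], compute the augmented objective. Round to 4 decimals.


Step 1: Compute log-barrier.
ln values: [-0.5978, 0.6206, 1.5129, 1.9629, 1.6525]
phi = -(-0.5978 + 0.6206 + 1.5129 + 1.9629 + 1.6525) = -5.1511
Step 2: Compute augmented objective.
t*f(x) = 9.97*-3.56 = -35.4932
Total = -35.4932 - 5.1511 = -40.6443


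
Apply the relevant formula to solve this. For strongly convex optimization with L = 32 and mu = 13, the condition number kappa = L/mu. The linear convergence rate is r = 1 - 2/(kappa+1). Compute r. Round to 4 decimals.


Step 1: Compute the condition number.
kappa = L/mu = 32/13 = 2.4615
Step 2: Compute the convergence rate.
r = 1 - 2/(kappa + 1) = 1 - 2*mu/(L + mu) = (L - mu)/(L + mu) = 19/45 = 0.4222


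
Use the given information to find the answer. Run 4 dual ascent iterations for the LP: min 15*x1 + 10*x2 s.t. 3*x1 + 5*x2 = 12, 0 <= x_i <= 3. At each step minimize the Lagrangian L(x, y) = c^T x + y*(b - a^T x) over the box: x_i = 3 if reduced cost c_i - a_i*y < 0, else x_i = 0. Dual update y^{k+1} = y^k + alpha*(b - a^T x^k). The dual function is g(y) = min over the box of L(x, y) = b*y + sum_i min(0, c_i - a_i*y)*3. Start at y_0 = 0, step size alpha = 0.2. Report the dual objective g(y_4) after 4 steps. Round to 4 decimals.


Dual ascent for LP: min 15*x1 + 10*x2, 3*x1 + 5*x2 = 12, 0 <= x_i <= 3
Step 1: y^k = 0.0, reduced costs: (15.0, 10.0)
  x^k = (0.0, 0.0), subgradient = b - a^T x = 12.0
  y^{k+1} = 0.0 + 0.2*12.0 = 2.4
Step 2: y^k = 2.4, reduced costs: (7.8, -2.0)
  x^k = (0.0, 3.0), subgradient = b - a^T x = -3.0
  y^{k+1} = 2.4 + 0.2*-3.0 = 1.8
Step 3: y^k = 1.8, reduced costs: (9.6, 1.0)
  x^k = (0.0, 0.0), subgradient = b - a^T x = 12.0
  y^{k+1} = 1.8 + 0.2*12.0 = 4.2
Step 4: y^k = 4.2, reduced costs: (2.4, -11.0)
  x^k = (0.0, 3.0), subgradient = b - a^T x = -3.0
  y^{k+1} = 4.2 + 0.2*-3.0 = 3.6
Dual objective at y_4 = 3.6: reduced costs (4.2, -8.0), box minimizer x = (0.0, 3.0)
g(y_4) = b*y + (c1 - a1*y)*x1 + (c2 - a2*y)*x2 = 12*3.6 + 4.2*0.0 + (-8.0)*3.0 = 43.2 + 0.0 - 24.0 = 19.2


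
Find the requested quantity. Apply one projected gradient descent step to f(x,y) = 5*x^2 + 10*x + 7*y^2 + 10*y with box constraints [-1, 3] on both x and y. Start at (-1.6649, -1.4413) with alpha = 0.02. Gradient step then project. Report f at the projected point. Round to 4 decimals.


Step 1: Compute gradient at (-1.6649, -1.4413).
grad_x = 2*5*-1.6649 + 10 = -6.649
grad_y = 2*7*-1.4413 + 10 = -10.1782
Step 2: Gradient step.
x_raw = -1.6649 - 0.02*-6.649 = -1.5319
y_raw = -1.4413 - 0.02*-10.1782 = -1.2377
Step 3: Project onto [-1, 3].
x_proj = clip(-1.5319) = -1.0
y_proj = clip(-1.2377) = -1.0
Step 4: Evaluate f.
f(-1.0, -1.0) = -8.0


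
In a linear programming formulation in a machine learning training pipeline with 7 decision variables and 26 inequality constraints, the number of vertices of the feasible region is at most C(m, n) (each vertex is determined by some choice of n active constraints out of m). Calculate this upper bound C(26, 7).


Each vertex corresponds to some choice of n active constraints out of m, so the number of vertices is at most C(m, n) = m! / (n!(m-n)!).
m = 26, n = 7
Numerator: 26 * 25 * 24 * 23 * 22 * 21 * 20
Denominator: 7! = 5040
C(26, 7) = 657800


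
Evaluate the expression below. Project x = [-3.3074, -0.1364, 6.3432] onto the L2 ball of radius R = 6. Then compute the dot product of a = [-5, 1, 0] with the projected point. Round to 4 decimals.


Step 1: Compute ||x|| (intermediates to 6 decimals).
||x|| = sqrt((-3.3074)^2 + (-0.1364)^2 + 6.3432^2) = 7.154976
Step 2: Project.
Since ||x|| > R, scale = R/||x|| = 6/7.154976 = 0.838577, proj(x) = scale * x
proj(x) = [-2.77351, -0.114382, 5.319262]
Step 3: Dot product.
a^T * proj(x) = -5*(-2.77351) + 1*(-0.114382) + 0*5.319262 = 13.7532


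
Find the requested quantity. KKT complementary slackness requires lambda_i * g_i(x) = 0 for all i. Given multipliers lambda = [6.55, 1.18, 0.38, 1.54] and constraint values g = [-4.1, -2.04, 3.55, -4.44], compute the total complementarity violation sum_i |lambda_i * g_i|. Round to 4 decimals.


KKT complementary slackness check:
lambda_1 * g_1 = 6.55 * -4.1 = -26.855
lambda_2 * g_2 = 1.18 * -2.04 = -2.4072
lambda_3 * g_3 = 0.38 * 3.55 = 1.349
lambda_4 * g_4 = 1.54 * -4.44 = -6.8376
Total violation = 26.855 + 2.4072 + 1.349 + 6.8376 = 37.4488


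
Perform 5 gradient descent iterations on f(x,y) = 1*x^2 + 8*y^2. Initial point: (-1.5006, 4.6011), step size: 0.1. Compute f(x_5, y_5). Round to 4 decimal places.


Gradient descent on f(x,y) = 1*x^2 + 8*y^2.
Starting point: (-1.5006, 4.6011), alpha = 0.1
Step 1: grad_x = 2*1*-1.5006 = -3.0012, grad_y = 2*8*4.6011 = 73.6176
  x_1 = -1.5006 - 0.1*-3.0012 = -1.2005
  y_1 = 4.6011 - 0.1*73.6176 = -2.7607
Step 2: grad_x = 2*1*-1.2005 = -2.401, grad_y = 2*8*-2.7607 = -44.1706
  x_2 = -1.2005 - 0.1*-2.401 = -0.9604
  y_2 = -2.7607 - 0.1*-44.1706 = 1.6564
Step 3: grad_x = 2*1*-0.9604 = -1.9208, grad_y = 2*8*1.6564 = 26.5023
  x_3 = -0.9604 - 0.1*-1.9208 = -0.7683
  y_3 = 1.6564 - 0.1*26.5023 = -0.9938
Step 4: grad_x = 2*1*-0.7683 = -1.5366, grad_y = 2*8*-0.9938 = -15.9014
  x_4 = -0.7683 - 0.1*-1.5366 = -0.6146
  y_4 = -0.9938 - 0.1*-15.9014 = 0.5963
Step 5: grad_x = 2*1*-0.6146 = -1.2293, grad_y = 2*8*0.5963 = 9.5408
  x_5 = -0.6146 - 0.1*-1.2293 = -0.4917
  y_5 = 0.5963 - 0.1*9.5408 = -0.3578
f(-0.4917, -0.3578) = 1*(-0.4917)^2 + 8*(-0.3578)^2 = 1.2658


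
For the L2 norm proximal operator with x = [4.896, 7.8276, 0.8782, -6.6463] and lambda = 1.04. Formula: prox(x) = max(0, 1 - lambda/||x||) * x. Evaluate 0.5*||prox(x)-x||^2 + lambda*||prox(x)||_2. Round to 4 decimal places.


Step 1: Compute ||x||.
||x|| = 11.4099
Step 2: Compute scaling factor.
scale = max(0, 1 - 1.04/11.4099) = 0.9089
Step 3: prox(x) = [4.4497, 7.1141, 0.7982, -6.0405]
||prox(x)|| = 10.3699
Step 4: Proximal objective.
0.5*||prox-x||^2 = 0.5408
lambda*||prox|| = 10.7847
Total = 11.3255


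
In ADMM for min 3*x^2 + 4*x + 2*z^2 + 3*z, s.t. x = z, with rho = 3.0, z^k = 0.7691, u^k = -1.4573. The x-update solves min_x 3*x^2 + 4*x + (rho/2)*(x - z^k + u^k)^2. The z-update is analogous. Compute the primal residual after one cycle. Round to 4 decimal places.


ADMM iteration with rho = 3.0, z^k = 0.7691, u^k = -1.4573
Step 1: x-update.
Minimize 3*x^2 + 4*x + (3.0/2)*(x - 0.7691 - 1.4573)^2
FOC: (2*3 + 3.0)*x = -4 + 3.0*(0.7691 + 1.4573)
x^{k+1} = 0.2977
Step 2: z-update.
Minimize 2*z^2 + 3*z + (3.0/2)*(0.2977 - z - 1.4573)^2
FOC: (2*2 + 3.0)*z = -3 + 3.0*(0.2977 - 1.4573)
z^{k+1} = -0.9255
Step 3: u-update.
u^{k+1} = -1.4573 + 0.2977 + 0.9255 = -0.2341
Step 4: Primal residual = |0.2977 + 0.9255| = 1.2232


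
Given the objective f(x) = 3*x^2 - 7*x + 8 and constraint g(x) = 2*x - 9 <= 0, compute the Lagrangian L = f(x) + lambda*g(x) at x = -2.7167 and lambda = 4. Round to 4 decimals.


Step 1: Evaluate f(x).
f(-2.7167) = 3*(-2.7167)^2 - 7*(-2.7167) + 8 = 49.1583
Step 2: Evaluate g(x).
g(-2.7167) = 2*-2.7167 - 9 = -14.4334
Step 3: Compute Lagrangian.
L = 49.1583 + 4*-14.4334 = -8.5753


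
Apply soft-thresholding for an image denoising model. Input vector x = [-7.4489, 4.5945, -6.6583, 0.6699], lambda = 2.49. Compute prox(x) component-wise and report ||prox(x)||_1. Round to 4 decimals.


Soft-thresholding with lambda = 2.49:
prox(-7.4489) = sign(-7.4489)*max(|-7.4489| - 2.49, 0) = -4.9589
prox(4.5945) = sign(4.5945)*max(|4.5945| - 2.49, 0) = 2.1045
prox(-6.6583) = sign(-6.6583)*max(|-6.6583| - 2.49, 0) = -4.1683
prox(0.6699) = sign(0.6699)*max(|0.6699| - 2.49, 0) = 0.0
prox(x) = [-4.9589, 2.1045, -4.1683, 0.0]
||prox(x)||_1 = 4.9589 + 2.1045 + 4.1683 + 0.0 = 11.2317


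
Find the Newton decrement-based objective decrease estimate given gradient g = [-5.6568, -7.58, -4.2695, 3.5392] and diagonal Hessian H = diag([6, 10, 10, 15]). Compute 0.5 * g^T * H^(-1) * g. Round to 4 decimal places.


Step 1: H is diagonal, so H^(-1) * g = [-0.9428, -0.758, -0.427, 0.2359].
Step 2: g^T H^(-1) g = sum_i g_i^2 / H_ii
  = (-5.6568)^2/6 + (-7.58)^2/10 + (-4.2695)^2/10 + (3.5392)^2/15
  = 5.3332 + 5.7456 + 1.8229 + 0.8351 = 13.7368
Step 3: Objective decrease = 0.5 * g^T H^(-1) g = 6.8684


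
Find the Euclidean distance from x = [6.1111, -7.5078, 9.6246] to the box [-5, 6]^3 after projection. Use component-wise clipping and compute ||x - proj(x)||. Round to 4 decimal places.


Project each component onto [-5, 6].
clip(6.1111) = 6.0, clip(-7.5078) = -5.0, clip(9.6246) = 6.0
Projection = [6.0, -5.0, 6.0]
Squared diffs: [0.0123, 6.2891, 13.1377]
Distance = sqrt(19.4391) = 4.409


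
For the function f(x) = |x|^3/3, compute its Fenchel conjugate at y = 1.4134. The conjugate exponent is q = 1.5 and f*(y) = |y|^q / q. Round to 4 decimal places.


The conjugate exponent q satisfies 1/p + 1/q = 1.
p = 3, so q = 3/(3 - 1) = 1.5
|y|^q = 1.4134^1.5 = 1.6803
f*(1.4134) = 1.6803 / 1.5 = 1.1202


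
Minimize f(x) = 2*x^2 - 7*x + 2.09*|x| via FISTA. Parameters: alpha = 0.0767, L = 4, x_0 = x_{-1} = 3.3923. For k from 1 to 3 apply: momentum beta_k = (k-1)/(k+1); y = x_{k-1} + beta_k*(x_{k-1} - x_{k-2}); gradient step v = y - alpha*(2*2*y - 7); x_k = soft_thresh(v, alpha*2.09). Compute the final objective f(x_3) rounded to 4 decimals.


FISTA on f(x) = 2*x^2 - 7*x + 2.09*|x|
L = 4, alpha = 0.0767
Iteration 1: beta = 0.0, y = 3.3923 + 0.0*(3.3923 - 3.3923) = 3.3923
  grad(y) = 6.5692, v = y - alpha*grad = 2.8884
  prox(v) = soft_thresh(2.8884, 0.1603) = 2.7281
Iteration 2: beta = 0.3333, y = 2.7281 + 0.3333*(2.7281 - 3.3923) = 2.5068
  grad(y) = 3.027, v = y - alpha*grad = 2.2746
  prox(v) = soft_thresh(2.2746, 0.1603) = 2.1143
Iteration 3: beta = 0.5, y = 2.1143 + 0.5*(2.1143 - 2.7281) = 1.8073
  grad(y) = 0.2294, v = y - alpha*grad = 1.7898
  prox(v) = soft_thresh(1.7898, 0.1603) = 1.6294
f(x_3) = 2*1.6294^2 - 7*1.6294 + 2.09*|1.6294| = -2.6904


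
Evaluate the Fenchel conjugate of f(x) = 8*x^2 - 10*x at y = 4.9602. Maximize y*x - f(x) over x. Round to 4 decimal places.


f*(y) = sup_x {y*x - a*x^2 - b*x} = sup_x {(y-b)*x - a*x^2}
FOC: (y - b) - 2a*x = 0 => x* = (y - b)/(2a)
x* = (4.9602 + 10)/(2*8) = 0.935
f*(4.9602) = (y-b)^2/(4a) = (4.9602 + 10)^2/(4*8)
= 223.8076/32 = 6.994


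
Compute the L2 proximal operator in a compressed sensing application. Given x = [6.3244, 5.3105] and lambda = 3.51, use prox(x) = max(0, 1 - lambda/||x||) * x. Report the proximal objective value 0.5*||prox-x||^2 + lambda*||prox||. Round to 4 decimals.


Step 1: Compute ||x||.
||x|| = 8.2583
Step 2: Compute scaling factor.
scale = max(0, 1 - 3.51/8.2583) = 0.575
Step 3: prox(x) = [3.6364, 3.0534]
||prox(x)|| = 4.7483
Step 4: Proximal objective.
0.5*||prox-x||^2 = 6.1601
lambda*||prox|| = 16.6665
Total = 22.8266


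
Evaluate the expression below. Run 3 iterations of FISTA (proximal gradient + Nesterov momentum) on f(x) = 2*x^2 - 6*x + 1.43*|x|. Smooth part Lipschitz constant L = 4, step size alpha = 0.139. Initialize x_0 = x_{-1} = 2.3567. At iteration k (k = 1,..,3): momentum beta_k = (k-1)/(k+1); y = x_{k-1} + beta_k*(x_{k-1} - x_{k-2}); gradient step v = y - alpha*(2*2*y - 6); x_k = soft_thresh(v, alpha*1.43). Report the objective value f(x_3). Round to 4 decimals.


FISTA on f(x) = 2*x^2 - 6*x + 1.43*|x|
L = 4, alpha = 0.139
Iteration 1: beta = 0.0, y = 2.3567 + 0.0*(2.3567 - 2.3567) = 2.3567
  grad(y) = 3.4268, v = y - alpha*grad = 1.8804
  prox(v) = soft_thresh(1.8804, 0.1988) = 1.6816
Iteration 2: beta = 0.3333, y = 1.6816 + 0.3333*(1.6816 - 2.3567) = 1.4566
  grad(y) = -0.1737, v = y - alpha*grad = 1.4807
  prox(v) = soft_thresh(1.4807, 0.1988) = 1.2819
Iteration 3: beta = 0.5, y = 1.2819 + 0.5*(1.2819 - 1.6816) = 1.0821
  grad(y) = -1.6715, v = y - alpha*grad = 1.3145
  prox(v) = soft_thresh(1.3145, 0.1988) = 1.1157
f(x_3) = 2*1.1157^2 - 6*1.1157 + 1.43*|1.1157| = -2.6092


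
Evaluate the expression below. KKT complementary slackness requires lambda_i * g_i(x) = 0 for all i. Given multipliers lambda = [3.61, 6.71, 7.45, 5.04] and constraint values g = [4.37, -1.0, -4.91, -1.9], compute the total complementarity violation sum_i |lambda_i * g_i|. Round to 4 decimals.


KKT complementary slackness check:
lambda_1 * g_1 = 3.61 * 4.37 = 15.7757
lambda_2 * g_2 = 6.71 * -1.0 = -6.71
lambda_3 * g_3 = 7.45 * -4.91 = -36.5795
lambda_4 * g_4 = 5.04 * -1.9 = -9.576
Total violation = 15.7757 + 6.71 + 36.5795 + 9.576 = 68.6412


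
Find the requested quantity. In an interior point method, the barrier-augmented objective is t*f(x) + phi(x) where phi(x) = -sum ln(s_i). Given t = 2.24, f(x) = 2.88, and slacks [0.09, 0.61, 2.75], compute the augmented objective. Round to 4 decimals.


Step 1: Compute log-barrier.
ln values: [-2.4079, -0.4943, 1.0116]
phi = -(-2.4079 - 0.4943 + 1.0116) = 1.8906
Step 2: Compute augmented objective.
t*f(x) = 2.24*2.88 = 6.4512
Total = 6.4512 + 1.8906 = 8.3418


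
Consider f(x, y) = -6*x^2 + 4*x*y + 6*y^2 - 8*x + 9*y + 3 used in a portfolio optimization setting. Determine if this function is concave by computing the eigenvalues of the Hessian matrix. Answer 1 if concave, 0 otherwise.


The Hessian of f(x,y) = -6*x^2 + 4*x*y + 6*y^2 - 8*x + 9*y + 3 is:
H = [[-12, 4], [4, 12]]
Trace = -12 + 12 = 0
Determinant = -12*12 - (4)^2 = -160
Discriminant = (0)^2 - 4*-160 = 640.0
Eigenvalues: lambda_1 = -12.6491, lambda_2 = 12.6491
The function is not concave.

0


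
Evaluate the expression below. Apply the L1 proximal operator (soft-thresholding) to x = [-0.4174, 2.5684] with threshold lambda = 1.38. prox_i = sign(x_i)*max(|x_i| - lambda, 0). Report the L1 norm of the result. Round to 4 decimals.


Soft-thresholding with lambda = 1.38:
prox(-0.4174) = sign(-0.4174)*max(|-0.4174| - 1.38, 0) = 0.0
prox(2.5684) = sign(2.5684)*max(|2.5684| - 1.38, 0) = 1.1884
prox(x) = [0.0, 1.1884]
||prox(x)||_1 = 0.0 + 1.1884 = 1.1884


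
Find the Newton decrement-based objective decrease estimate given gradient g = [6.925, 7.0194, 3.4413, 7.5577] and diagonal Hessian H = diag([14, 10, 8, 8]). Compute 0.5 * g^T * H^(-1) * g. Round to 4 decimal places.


Step 1: H is diagonal, so H^(-1) * g = [0.4946, 0.7019, 0.4302, 0.9447].
Step 2: g^T H^(-1) g = sum_i g_i^2 / H_ii
  = (6.925)^2/14 + (7.0194)^2/10 + (3.4413)^2/8 + (7.5577)^2/8
  = 3.4254 + 4.9272 + 1.4803 + 7.1399 = 16.9728
Step 3: Objective decrease = 0.5 * g^T H^(-1) g = 8.4864


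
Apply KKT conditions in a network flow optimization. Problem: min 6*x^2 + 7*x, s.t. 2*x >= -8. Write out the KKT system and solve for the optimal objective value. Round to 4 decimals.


Step 1: Try lambda = 0 (constraint inactive).
Stationarity: 2*6*x + 7 = 0
x* = -7/(2*6) = -7/12 = -0.5833 (rounded; the exact value -7/12 is used below)
Check constraint: 2*-0.5833 = -1.1666 >= -8 -- satisfied.
Step 2: Compute optimal value.
f(x*) = 6*(-7/12)^2 + 7*(-7/12) = -2.0417
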